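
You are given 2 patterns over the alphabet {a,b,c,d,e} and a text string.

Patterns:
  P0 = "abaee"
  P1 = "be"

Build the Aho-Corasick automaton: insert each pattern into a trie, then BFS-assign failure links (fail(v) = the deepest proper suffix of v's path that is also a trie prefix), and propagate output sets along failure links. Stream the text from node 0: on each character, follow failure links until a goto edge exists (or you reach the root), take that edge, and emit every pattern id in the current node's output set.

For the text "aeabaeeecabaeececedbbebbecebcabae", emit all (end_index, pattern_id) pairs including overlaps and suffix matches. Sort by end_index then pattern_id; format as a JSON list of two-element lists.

Build:
Trie (insert patterns):
  n0 'ε': a→1 b→6
  n1 'a': b→2
  n2 'ab': a→3
  n3 'aba': e→4
  n4 'abae': e→5
  n5 'abaee': ·  [P0 ends]
  n6 'b': e→7
  n7 'be': ·  [P1 ends]

Failure links (BFS by depth):
  fail(1) 'a': from fail(0)=0 chase 'a': 0 ⇒ 0;  out=∅∪out(0)=∅
  fail(6) 'b': from fail(0)=0 chase 'b': 0 ⇒ 0;  out=∅∪out(0)=∅
  fail(2) 'ab': from fail(1)=0 chase 'b': 0 ⇒ 6;  out=∅∪out(6)=∅
  fail(7) 'be': from fail(6)=0 chase 'e': 0 ⇒ 0;  out={1}∪out(0)={1}
  fail(3) 'aba': from fail(2)=6 chase 'a': 6→0 ⇒ 1;  out=∅∪out(1)=∅
  fail(4) 'abae': from fail(3)=1 chase 'e': 1→0 ⇒ 0;  out=∅∪out(0)=∅
  fail(5) 'abaee': from fail(4)=0 chase 'e': 0 ⇒ 0;  out={0}∪out(0)={0}

Run:
[0] read 'a'  n0⇒n1
[1] read 'e'  n1⇒n0 ·f
[2] read 'a'  n0⇒n1
[3] read 'b'  n1⇒n2
[4] read 'a'  n2⇒n3
[5] read 'e'  n3⇒n4
[6] read 'e'  n4⇒n5  ** P0@[2:6]
[7] read 'e'  n5⇒n0 ·f
[8] read 'c'  n0⇒n0
[9] read 'a'  n0⇒n1
[10] read 'b'  n1⇒n2
[11] read 'a'  n2⇒n3
[12] read 'e'  n3⇒n4
[13] read 'e'  n4⇒n5  ** P0@[9:13]
[14] read 'c'  n5⇒n0 ·f
[15] read 'e'  n0⇒n0
[16] read 'c'  n0⇒n0
[17] read 'e'  n0⇒n0
[18] read 'd'  n0⇒n0
[19] read 'b'  n0⇒n6
[20] read 'b'  n6⇒n6 ·f
[21] read 'e'  n6⇒n7  ** P1@[20:21]
[22] read 'b'  n7⇒n6 ·f
[23] read 'b'  n6⇒n6 ·f
[24] read 'e'  n6⇒n7  ** P1@[23:24]
[25] read 'c'  n7⇒n0 ·f
[26] read 'e'  n0⇒n0
[27] read 'b'  n0⇒n6
[28] read 'c'  n6⇒n0 ·f
[29] read 'a'  n0⇒n1
[30] read 'b'  n1⇒n2
[31] read 'a'  n2⇒n3
[32] read 'e'  n3⇒n4

Matches: [[6,0],[13,0],[21,1],[24,1]]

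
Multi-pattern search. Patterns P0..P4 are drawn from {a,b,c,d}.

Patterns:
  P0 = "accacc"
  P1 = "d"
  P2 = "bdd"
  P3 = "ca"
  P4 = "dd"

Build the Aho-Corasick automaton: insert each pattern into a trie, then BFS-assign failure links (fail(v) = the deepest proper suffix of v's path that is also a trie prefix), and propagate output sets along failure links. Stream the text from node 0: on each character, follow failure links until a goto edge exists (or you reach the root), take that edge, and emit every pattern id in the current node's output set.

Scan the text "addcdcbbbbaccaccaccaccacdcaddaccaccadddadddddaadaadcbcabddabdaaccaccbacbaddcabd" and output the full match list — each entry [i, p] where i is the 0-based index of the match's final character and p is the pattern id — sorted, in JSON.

Build automaton:
Trie nodes:
  n0 'ε': a→1 b→8 c→11 d→7
  n1 'a': c→2
  n2 'ac': c→3
  n3 'acc': a→4
  n4 'acca': c→5
  n5 'accac': c→6
  n6 'accacc': ·  ←P0
  n7 'd': d→13  ←P1
  n8 'b': d→9
  n9 'bd': d→10
  n10 'bdd': ·  ←P2
  n11 'c': a→12
  n12 'ca': ·  ←P3
  n13 'dd': ·  ←P4

BFS fail/out derivation:
  n1('a'): parent n0 fail=0; on 'a' 0 → fail=0;  out ∅∪∅=∅
  n7('d'): parent n0 fail=0; on 'd' 0 → fail=0;  out {1}∪∅={1}
  n8('b'): parent n0 fail=0; on 'b' 0 → fail=0;  out ∅∪∅=∅
  n11('c'): parent n0 fail=0; on 'c' 0 → fail=0;  out ∅∪∅=∅
  n2('ac'): parent n1 fail=0; on 'c' 0 → fail=11;  out ∅∪∅=∅
  n9('bd'): parent n8 fail=0; on 'd' 0 → fail=7;  out ∅∪{1}={1}
  n12('ca'): parent n11 fail=0; on 'a' 0 → fail=1;  out {3}∪∅={3}
  n13('dd'): parent n7 fail=0; on 'd' 0 → fail=7;  out {4}∪{1}={1,4}
  n3('acc'): parent n2 fail=11; on 'c' 11→0 → fail=11;  out ∅∪∅=∅
  n10('bdd'): parent n9 fail=7; on 'd' 7 → fail=13;  out {2}∪{1,4}={1,2,4}
  n4('acca'): parent n3 fail=11; on 'a' 11 → fail=12;  out ∅∪{3}={3}
  n5('accac'): parent n4 fail=12; on 'c' 12→1 → fail=2;  out ∅∪∅=∅
  n6('accacc'): parent n5 fail=2; on 'c' 2 → fail=3;  out {0}∪∅={0}

Text stream:
[0] read 'a'  n0⇒n1
[1] read 'd'  n1⇒n7 (via fail)  → match P1@[1:1]
[2] read 'd'  n7⇒n13  → match P1@[2:2],P4@[1:2]
[3] read 'c'  n13⇒n11 (via fail)
[4] read 'd'  n11⇒n7 (via fail)  → match P1@[4:4]
[5] read 'c'  n7⇒n11 (via fail)
[6] read 'b'  n11⇒n8 (via fail)
[7] read 'b'  n8⇒n8 (via fail)
[8] read 'b'  n8⇒n8 (via fail)
[9] read 'b'  n8⇒n8 (via fail)
[10] read 'a'  n8⇒n1 (via fail)
[11] read 'c'  n1⇒n2
[12] read 'c'  n2⇒n3
[13] read 'a'  n3⇒n4  → match P3@[12:13]
[14] read 'c'  n4⇒n5
[15] read 'c'  n5⇒n6  → match P0@[10:15]
[16] read 'a'  n6⇒n4 (via fail)  → match P3@[15:16]
[17] read 'c'  n4⇒n5
[18] read 'c'  n5⇒n6  → match P0@[13:18]
[19] read 'a'  n6⇒n4 (via fail)  → match P3@[18:19]
[20] read 'c'  n4⇒n5
[21] read 'c'  n5⇒n6  → match P0@[16:21]
[22] read 'a'  n6⇒n4 (via fail)  → match P3@[21:22]
[23] read 'c'  n4⇒n5
[24] read 'd'  n5⇒n7 (via fail)  → match P1@[24:24]
[25] read 'c'  n7⇒n11 (via fail)
[26] read 'a'  n11⇒n12  → match P3@[25:26]
[27] read 'd'  n12⇒n7 (via fail)  → match P1@[27:27]
[28] read 'd'  n7⇒n13  → match P1@[28:28],P4@[27:28]
[29] read 'a'  n13⇒n1 (via fail)
[30] read 'c'  n1⇒n2
[31] read 'c'  n2⇒n3
[32] read 'a'  n3⇒n4  → match P3@[31:32]
[33] read 'c'  n4⇒n5
[34] read 'c'  n5⇒n6  → match P0@[29:34]
[35] read 'a'  n6⇒n4 (via fail)  → match P3@[34:35]
[36] read 'd'  n4⇒n7 (via fail)  → match P1@[36:36]
[37] read 'd'  n7⇒n13  → match P1@[37:37],P4@[36:37]
[38] read 'd'  n13⇒n13 (via fail)  → match P1@[38:38],P4@[37:38]
[39] read 'a'  n13⇒n1 (via fail)
[40] read 'd'  n1⇒n7 (via fail)  → match P1@[40:40]
[41] read 'd'  n7⇒n13  → match P1@[41:41],P4@[40:41]
[42] read 'd'  n13⇒n13 (via fail)  → match P1@[42:42],P4@[41:42]
[43] read 'd'  n13⇒n13 (via fail)  → match P1@[43:43],P4@[42:43]
[44] read 'd'  n13⇒n13 (via fail)  → match P1@[44:44],P4@[43:44]
[45] read 'a'  n13⇒n1 (via fail)
[46] read 'a'  n1⇒n1 (via fail)
[47] read 'd'  n1⇒n7 (via fail)  → match P1@[47:47]
[48] read 'a'  n7⇒n1 (via fail)
[49] read 'a'  n1⇒n1 (via fail)
[50] read 'd'  n1⇒n7 (via fail)  → match P1@[50:50]
[51] read 'c'  n7⇒n11 (via fail)
[52] read 'b'  n11⇒n8 (via fail)
[53] read 'c'  n8⇒n11 (via fail)
[54] read 'a'  n11⇒n12  → match P3@[53:54]
[55] read 'b'  n12⇒n8 (via fail)
[56] read 'd'  n8⇒n9  → match P1@[56:56]
[57] read 'd'  n9⇒n10  → match P1@[57:57],P2@[55:57],P4@[56:57]
[58] read 'a'  n10⇒n1 (via fail)
[59] read 'b'  n1⇒n8 (via fail)
[60] read 'd'  n8⇒n9  → match P1@[60:60]
[61] read 'a'  n9⇒n1 (via fail)
[62] read 'a'  n1⇒n1 (via fail)
[63] read 'c'  n1⇒n2
[64] read 'c'  n2⇒n3
[65] read 'a'  n3⇒n4  → match P3@[64:65]
[66] read 'c'  n4⇒n5
[67] read 'c'  n5⇒n6  → match P0@[62:67]
[68] read 'b'  n6⇒n8 (via fail)
[69] read 'a'  n8⇒n1 (via fail)
[70] read 'c'  n1⇒n2
[71] read 'b'  n2⇒n8 (via fail)
[72] read 'a'  n8⇒n1 (via fail)
[73] read 'd'  n1⇒n7 (via fail)  → match P1@[73:73]
[74] read 'd'  n7⇒n13  → match P1@[74:74],P4@[73:74]
[75] read 'c'  n13⇒n11 (via fail)
[76] read 'a'  n11⇒n12  → match P3@[75:76]
[77] read 'b'  n12⇒n8 (via fail)
[78] read 'd'  n8⇒n9  → match P1@[78:78]

All matches (sorted): [[1,1],[2,1],[2,4],[4,1],[13,3],[15,0],[16,3],[18,0],[19,3],[21,0],[22,3],[24,1],[26,3],[27,1],[28,1],[28,4],[32,3],[34,0],[35,3],[36,1],[37,1],[37,4],[38,1],[38,4],[40,1],[41,1],[41,4],[42,1],[42,4],[43,1],[43,4],[44,1],[44,4],[47,1],[50,1],[54,3],[56,1],[57,1],[57,2],[57,4],[60,1],[65,3],[67,0],[73,1],[74,1],[74,4],[76,3],[78,1]]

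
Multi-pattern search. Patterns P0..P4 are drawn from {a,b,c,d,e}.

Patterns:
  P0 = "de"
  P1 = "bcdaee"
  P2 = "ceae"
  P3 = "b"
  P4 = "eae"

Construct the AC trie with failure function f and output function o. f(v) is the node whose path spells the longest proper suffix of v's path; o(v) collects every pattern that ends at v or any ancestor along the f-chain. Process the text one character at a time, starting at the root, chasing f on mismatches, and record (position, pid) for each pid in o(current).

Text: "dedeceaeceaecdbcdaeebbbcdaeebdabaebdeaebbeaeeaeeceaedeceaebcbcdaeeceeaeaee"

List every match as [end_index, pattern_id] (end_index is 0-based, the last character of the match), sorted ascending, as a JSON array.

Construct AC machine:
Trie nodes:
  0='ε' goto b→3 c→9 d→1 e→13
  1='d' goto e→2
  2='de' goto ·  ←P0
  3='b' goto c→4  ←P3
  4='bc' goto d→5
  5='bcd' goto a→6
  6='bcda' goto e→7
  7='bcdae' goto e→8
  8='bcdaee' goto ·  ←P1
  9='c' goto e→10
  10='ce' goto a→11
  11='cea' goto e→12
  12='ceae' goto ·  ←P2
  13='e' goto a→14
  14='ea' goto e→15
  15='eae' goto ·  ←P4

BFS fail/out derivation:
  n1('d'): parent n0 fail=0; on 'd' 0 → fail=0;  out ∅∪∅=∅
  n3('b'): parent n0 fail=0; on 'b' 0 → fail=0;  out {3}∪∅={3}
  n9('c'): parent n0 fail=0; on 'c' 0 → fail=0;  out ∅∪∅=∅
  n13('e'): parent n0 fail=0; on 'e' 0 → fail=0;  out ∅∪∅=∅
  n2('de'): parent n1 fail=0; on 'e' 0 → fail=13;  out {0}∪∅={0}
  n4('bc'): parent n3 fail=0; on 'c' 0 → fail=9;  out ∅∪∅=∅
  n10('ce'): parent n9 fail=0; on 'e' 0 → fail=13;  out ∅∪∅=∅
  n14('ea'): parent n13 fail=0; on 'a' 0 → fail=0;  out ∅∪∅=∅
  n5('bcd'): parent n4 fail=9; on 'd' 9→0 → fail=1;  out ∅∪∅=∅
  n11('cea'): parent n10 fail=13; on 'a' 13 → fail=14;  out ∅∪∅=∅
  n15('eae'): parent n14 fail=0; on 'e' 0 → fail=13;  out {4}∪∅={4}
  n6('bcda'): parent n5 fail=1; on 'a' 1→0 → fail=0;  out ∅∪∅=∅
  n12('ceae'): parent n11 fail=14; on 'e' 14 → fail=15;  out {2}∪{4}={2,4}
  n7('bcdae'): parent n6 fail=0; on 'e' 0 → fail=13;  out ∅∪∅=∅
  n8('bcdaee'): parent n7 fail=13; on 'e' 13→0 → fail=13;  out {1}∪∅={1}

Text stream:
i=0 'd': node 0→1
i=1 'e': node 1→2  emit P0@[0:1]
i=2 'd': node 2→1 ·f
i=3 'e': node 1→2  emit P0@[2:3]
i=4 'c': node 2→9 ·f
i=5 'e': node 9→10
i=6 'a': node 10→11
i=7 'e': node 11→12  emit P2@[4:7],P4@[5:7]
i=8 'c': node 12→9 ·f
i=9 'e': node 9→10
i=10 'a': node 10→11
i=11 'e': node 11→12  emit P2@[8:11],P4@[9:11]
i=12 'c': node 12→9 ·f
i=13 'd': node 9→1 ·f
i=14 'b': node 1→3 ·f  emit P3@[14:14]
i=15 'c': node 3→4
i=16 'd': node 4→5
i=17 'a': node 5→6
i=18 'e': node 6→7
i=19 'e': node 7→8  emit P1@[14:19]
i=20 'b': node 8→3 ·f  emit P3@[20:20]
i=21 'b': node 3→3 ·f  emit P3@[21:21]
i=22 'b': node 3→3 ·f  emit P3@[22:22]
i=23 'c': node 3→4
i=24 'd': node 4→5
i=25 'a': node 5→6
i=26 'e': node 6→7
i=27 'e': node 7→8  emit P1@[22:27]
i=28 'b': node 8→3 ·f  emit P3@[28:28]
i=29 'd': node 3→1 ·f
i=30 'a': node 1→0 ·f
i=31 'b': node 0→3  emit P3@[31:31]
i=32 'a': node 3→0 ·f
i=33 'e': node 0→13
i=34 'b': node 13→3 ·f  emit P3@[34:34]
i=35 'd': node 3→1 ·f
i=36 'e': node 1→2  emit P0@[35:36]
i=37 'a': node 2→14 ·f
i=38 'e': node 14→15  emit P4@[36:38]
i=39 'b': node 15→3 ·f  emit P3@[39:39]
i=40 'b': node 3→3 ·f  emit P3@[40:40]
i=41 'e': node 3→13 ·f
i=42 'a': node 13→14
i=43 'e': node 14→15  emit P4@[41:43]
i=44 'e': node 15→13 ·f
i=45 'a': node 13→14
i=46 'e': node 14→15  emit P4@[44:46]
i=47 'e': node 15→13 ·f
i=48 'c': node 13→9 ·f
i=49 'e': node 9→10
i=50 'a': node 10→11
i=51 'e': node 11→12  emit P2@[48:51],P4@[49:51]
i=52 'd': node 12→1 ·f
i=53 'e': node 1→2  emit P0@[52:53]
i=54 'c': node 2→9 ·f
i=55 'e': node 9→10
i=56 'a': node 10→11
i=57 'e': node 11→12  emit P2@[54:57],P4@[55:57]
i=58 'b': node 12→3 ·f  emit P3@[58:58]
i=59 'c': node 3→4
i=60 'b': node 4→3 ·f  emit P3@[60:60]
i=61 'c': node 3→4
i=62 'd': node 4→5
i=63 'a': node 5→6
i=64 'e': node 6→7
i=65 'e': node 7→8  emit P1@[60:65]
i=66 'c': node 8→9 ·f
i=67 'e': node 9→10
i=68 'e': node 10→13 ·f
i=69 'a': node 13→14
i=70 'e': node 14→15  emit P4@[68:70]
i=71 'a': node 15→14 ·f
i=72 'e': node 14→15  emit P4@[70:72]
i=73 'e': node 15→13 ·f

Matches: [[1,0],[3,0],[7,2],[7,4],[11,2],[11,4],[14,3],[19,1],[20,3],[21,3],[22,3],[27,1],[28,3],[31,3],[34,3],[36,0],[38,4],[39,3],[40,3],[43,4],[46,4],[51,2],[51,4],[53,0],[57,2],[57,4],[58,3],[60,3],[65,1],[70,4],[72,4]]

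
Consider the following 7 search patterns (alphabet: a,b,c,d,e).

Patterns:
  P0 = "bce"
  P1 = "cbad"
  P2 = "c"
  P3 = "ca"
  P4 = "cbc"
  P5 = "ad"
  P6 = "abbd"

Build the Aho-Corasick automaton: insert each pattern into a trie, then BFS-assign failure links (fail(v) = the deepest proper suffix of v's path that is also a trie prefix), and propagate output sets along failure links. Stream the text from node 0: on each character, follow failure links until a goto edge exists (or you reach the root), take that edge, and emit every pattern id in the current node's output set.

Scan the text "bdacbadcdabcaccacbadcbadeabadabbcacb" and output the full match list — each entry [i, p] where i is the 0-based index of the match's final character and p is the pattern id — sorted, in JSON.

Build automaton:
Trie (insert patterns):
  n0 'ε': a→10 b→1 c→4
  n1 'b': c→2
  n2 'bc': e→3
  n3 'bce': ·  ←P0
  n4 'c': a→8 b→5  ←P2
  n5 'cb': a→6 c→9
  n6 'cba': d→7
  n7 'cbad': ·  ←P1
  n8 'ca': ·  ←P3
  n9 'cbc': ·  ←P4
  n10 'a': b→12 d→11
  n11 'ad': ·  ←P5
  n12 'ab': b→13
  n13 'abb': d→14
  n14 'abbd': ·  ←P6

Failure links (BFS by depth):
  fail(1) 'b': from fail(0)=0 chase 'b': 0 ⇒ 0;  out=∅∪out(0)=∅
  fail(4) 'c': from fail(0)=0 chase 'c': 0 ⇒ 0;  out={2}∪out(0)={2}
  fail(10) 'a': from fail(0)=0 chase 'a': 0 ⇒ 0;  out=∅∪out(0)=∅
  fail(2) 'bc': from fail(1)=0 chase 'c': 0 ⇒ 4;  out=∅∪out(4)={2}
  fail(5) 'cb': from fail(4)=0 chase 'b': 0 ⇒ 1;  out=∅∪out(1)=∅
  fail(8) 'ca': from fail(4)=0 chase 'a': 0 ⇒ 10;  out={3}∪out(10)={3}
  fail(11) 'ad': from fail(10)=0 chase 'd': 0 ⇒ 0;  out={5}∪out(0)={5}
  fail(12) 'ab': from fail(10)=0 chase 'b': 0 ⇒ 1;  out=∅∪out(1)=∅
  fail(3) 'bce': from fail(2)=4 chase 'e': 4→0 ⇒ 0;  out={0}∪out(0)={0}
  fail(6) 'cba': from fail(5)=1 chase 'a': 1→0 ⇒ 10;  out=∅∪out(10)=∅
  fail(9) 'cbc': from fail(5)=1 chase 'c': 1 ⇒ 2;  out={4}∪out(2)={2,4}
  fail(13) 'abb': from fail(12)=1 chase 'b': 1→0 ⇒ 1;  out=∅∪out(1)=∅
  fail(7) 'cbad': from fail(6)=10 chase 'd': 10 ⇒ 11;  out={1}∪out(11)={1,5}
  fail(14) 'abbd': from fail(13)=1 chase 'd': 1→0 ⇒ 0;  out={6}∪out(0)={6}

Run:
[0] read 'b'  n0⇒n1
[1] read 'd'  n1⇒n0 (via fail)
[2] read 'a'  n0⇒n10
[3] read 'c'  n10⇒n4 (via fail)  → match P2@[3:3]
[4] read 'b'  n4⇒n5
[5] read 'a'  n5⇒n6
[6] read 'd'  n6⇒n7  → match P1@[3:6],P5@[5:6]
[7] read 'c'  n7⇒n4 (via fail)  → match P2@[7:7]
[8] read 'd'  n4⇒n0 (via fail)
[9] read 'a'  n0⇒n10
[10] read 'b'  n10⇒n12
[11] read 'c'  n12⇒n2 (via fail)  → match P2@[11:11]
[12] read 'a'  n2⇒n8 (via fail)  → match P3@[11:12]
[13] read 'c'  n8⇒n4 (via fail)  → match P2@[13:13]
[14] read 'c'  n4⇒n4 (via fail)  → match P2@[14:14]
[15] read 'a'  n4⇒n8  → match P3@[14:15]
[16] read 'c'  n8⇒n4 (via fail)  → match P2@[16:16]
[17] read 'b'  n4⇒n5
[18] read 'a'  n5⇒n6
[19] read 'd'  n6⇒n7  → match P1@[16:19],P5@[18:19]
[20] read 'c'  n7⇒n4 (via fail)  → match P2@[20:20]
[21] read 'b'  n4⇒n5
[22] read 'a'  n5⇒n6
[23] read 'd'  n6⇒n7  → match P1@[20:23],P5@[22:23]
[24] read 'e'  n7⇒n0 (via fail)
[25] read 'a'  n0⇒n10
[26] read 'b'  n10⇒n12
[27] read 'a'  n12⇒n10 (via fail)
[28] read 'd'  n10⇒n11  → match P5@[27:28]
[29] read 'a'  n11⇒n10 (via fail)
[30] read 'b'  n10⇒n12
[31] read 'b'  n12⇒n13
[32] read 'c'  n13⇒n2 (via fail)  → match P2@[32:32]
[33] read 'a'  n2⇒n8 (via fail)  → match P3@[32:33]
[34] read 'c'  n8⇒n4 (via fail)  → match P2@[34:34]
[35] read 'b'  n4⇒n5

Result: [[3,2],[6,1],[6,5],[7,2],[11,2],[12,3],[13,2],[14,2],[15,3],[16,2],[19,1],[19,5],[20,2],[23,1],[23,5],[28,5],[32,2],[33,3],[34,2]]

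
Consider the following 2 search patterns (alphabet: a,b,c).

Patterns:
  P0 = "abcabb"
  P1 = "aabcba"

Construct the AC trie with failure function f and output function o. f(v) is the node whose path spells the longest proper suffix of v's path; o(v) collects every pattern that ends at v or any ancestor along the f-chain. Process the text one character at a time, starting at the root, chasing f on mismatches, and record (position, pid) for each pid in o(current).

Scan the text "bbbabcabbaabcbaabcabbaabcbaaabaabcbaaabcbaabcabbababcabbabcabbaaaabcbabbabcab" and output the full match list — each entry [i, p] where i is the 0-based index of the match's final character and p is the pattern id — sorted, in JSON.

Build:
Trie (insert patterns):
  0='ε' goto a→1
  1='a' goto a→7 b→2
  2='ab' goto c→3
  3='abc' goto a→4
  4='abca' goto b→5
  5='abcab' goto b→6
  6='abcabb' goto ·  ←P0
  7='aa' goto b→8
  8='aab' goto c→9
  9='aabc' goto b→10
  10='aabcb' goto a→11
  11='aabcba' goto ·  ←P1

Failure links (BFS by depth):
  fail(1) 'a': from fail(0)=0 chase 'a': 0 ⇒ 0;  out=∅∪out(0)=∅
  fail(2) 'ab': from fail(1)=0 chase 'b': 0 ⇒ 0;  out=∅∪out(0)=∅
  fail(7) 'aa': from fail(1)=0 chase 'a': 0 ⇒ 1;  out=∅∪out(1)=∅
  fail(3) 'abc': from fail(2)=0 chase 'c': 0 ⇒ 0;  out=∅∪out(0)=∅
  fail(8) 'aab': from fail(7)=1 chase 'b': 1 ⇒ 2;  out=∅∪out(2)=∅
  fail(4) 'abca': from fail(3)=0 chase 'a': 0 ⇒ 1;  out=∅∪out(1)=∅
  fail(9) 'aabc': from fail(8)=2 chase 'c': 2 ⇒ 3;  out=∅∪out(3)=∅
  fail(5) 'abcab': from fail(4)=1 chase 'b': 1 ⇒ 2;  out=∅∪out(2)=∅
  fail(10) 'aabcb': from fail(9)=3 chase 'b': 3→0 ⇒ 0;  out=∅∪out(0)=∅
  fail(6) 'abcabb': from fail(5)=2 chase 'b': 2→0 ⇒ 0;  out={0}∪out(0)={0}
  fail(11) 'aabcba': from fail(10)=0 chase 'a': 0 ⇒ 1;  out={1}∪out(1)={1}

Run:
pos 0 'b': at 0
pos 1 'b': at 0
pos 2 'b': at 0
pos 3 'a': at 1
pos 4 'b': at 2
pos 5 'c': at 3
pos 6 'a': at 4
pos 7 'b': at 5
pos 8 'b': at 6  ** P0@[3:8]
pos 9 'a': at 1 (fail-walked)
pos 10 'a': at 7
pos 11 'b': at 8
pos 12 'c': at 9
pos 13 'b': at 10
pos 14 'a': at 11  ** P1@[9:14]
pos 15 'a': at 7 (fail-walked)
pos 16 'b': at 8
pos 17 'c': at 9
pos 18 'a': at 4 (fail-walked)
pos 19 'b': at 5
pos 20 'b': at 6  ** P0@[15:20]
pos 21 'a': at 1 (fail-walked)
pos 22 'a': at 7
pos 23 'b': at 8
pos 24 'c': at 9
pos 25 'b': at 10
pos 26 'a': at 11  ** P1@[21:26]
pos 27 'a': at 7 (fail-walked)
pos 28 'a': at 7 (fail-walked)
pos 29 'b': at 8
pos 30 'a': at 1 (fail-walked)
pos 31 'a': at 7
pos 32 'b': at 8
pos 33 'c': at 9
pos 34 'b': at 10
pos 35 'a': at 11  ** P1@[30:35]
pos 36 'a': at 7 (fail-walked)
pos 37 'a': at 7 (fail-walked)
pos 38 'b': at 8
pos 39 'c': at 9
pos 40 'b': at 10
pos 41 'a': at 11  ** P1@[36:41]
pos 42 'a': at 7 (fail-walked)
pos 43 'b': at 8
pos 44 'c': at 9
pos 45 'a': at 4 (fail-walked)
pos 46 'b': at 5
pos 47 'b': at 6  ** P0@[42:47]
pos 48 'a': at 1 (fail-walked)
pos 49 'b': at 2
pos 50 'a': at 1 (fail-walked)
pos 51 'b': at 2
pos 52 'c': at 3
pos 53 'a': at 4
pos 54 'b': at 5
pos 55 'b': at 6  ** P0@[50:55]
pos 56 'a': at 1 (fail-walked)
pos 57 'b': at 2
pos 58 'c': at 3
pos 59 'a': at 4
pos 60 'b': at 5
pos 61 'b': at 6  ** P0@[56:61]
pos 62 'a': at 1 (fail-walked)
pos 63 'a': at 7
pos 64 'a': at 7 (fail-walked)
pos 65 'a': at 7 (fail-walked)
pos 66 'b': at 8
pos 67 'c': at 9
pos 68 'b': at 10
pos 69 'a': at 11  ** P1@[64:69]
pos 70 'b': at 2 (fail-walked)
pos 71 'b': at 0 (fail-walked)
pos 72 'a': at 1
pos 73 'b': at 2
pos 74 'c': at 3
pos 75 'a': at 4
pos 76 'b': at 5

All matches (sorted): [[8,0],[14,1],[20,0],[26,1],[35,1],[41,1],[47,0],[55,0],[61,0],[69,1]]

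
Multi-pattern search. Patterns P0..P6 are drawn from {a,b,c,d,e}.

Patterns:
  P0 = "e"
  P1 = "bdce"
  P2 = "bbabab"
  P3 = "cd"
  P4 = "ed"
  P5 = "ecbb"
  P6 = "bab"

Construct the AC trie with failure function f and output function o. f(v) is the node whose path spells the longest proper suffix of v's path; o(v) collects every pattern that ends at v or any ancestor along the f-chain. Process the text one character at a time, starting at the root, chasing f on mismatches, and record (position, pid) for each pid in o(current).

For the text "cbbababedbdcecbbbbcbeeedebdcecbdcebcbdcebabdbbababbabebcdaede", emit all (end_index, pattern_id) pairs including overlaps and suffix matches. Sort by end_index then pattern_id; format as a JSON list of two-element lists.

Construct AC machine:
Trie nodes:
  n0 'ε': b→2 c→11 e→1
  n1 'e': c→14 d→13  [P0 ends]
  n2 'b': a→17 b→6 d→3
  n3 'bd': c→4
  n4 'bdc': e→5
  n5 'bdce': ·  [P1 ends]
  n6 'bb': a→7
  n7 'bba': b→8
  n8 'bbab': a→9
  n9 'bbaba': b→10
  n10 'bbabab': ·  [P2 ends]
  n11 'c': d→12
  n12 'cd': ·  [P3 ends]
  n13 'ed': ·  [P4 ends]
  n14 'ec': b→15
  n15 'ecb': b→16
  n16 'ecbb': ·  [P5 ends]
  n17 'ba': b→18
  n18 'bab': ·  [P6 ends]

Failure links (BFS by depth):
  n1('e'): parent n0 fail=0; on 'e' 0 → fail=0;  out {0}∪∅={0}
  n2('b'): parent n0 fail=0; on 'b' 0 → fail=0;  out ∅∪∅=∅
  n11('c'): parent n0 fail=0; on 'c' 0 → fail=0;  out ∅∪∅=∅
  n3('bd'): parent n2 fail=0; on 'd' 0 → fail=0;  out ∅∪∅=∅
  n6('bb'): parent n2 fail=0; on 'b' 0 → fail=2;  out ∅∪∅=∅
  n12('cd'): parent n11 fail=0; on 'd' 0 → fail=0;  out {3}∪∅={3}
  n13('ed'): parent n1 fail=0; on 'd' 0 → fail=0;  out {4}∪∅={4}
  n14('ec'): parent n1 fail=0; on 'c' 0 → fail=11;  out ∅∪∅=∅
  n17('ba'): parent n2 fail=0; on 'a' 0 → fail=0;  out ∅∪∅=∅
  n4('bdc'): parent n3 fail=0; on 'c' 0 → fail=11;  out ∅∪∅=∅
  n7('bba'): parent n6 fail=2; on 'a' 2 → fail=17;  out ∅∪∅=∅
  n15('ecb'): parent n14 fail=11; on 'b' 11→0 → fail=2;  out ∅∪∅=∅
  n18('bab'): parent n17 fail=0; on 'b' 0 → fail=2;  out {6}∪∅={6}
  n5('bdce'): parent n4 fail=11; on 'e' 11→0 → fail=1;  out {1}∪{0}={0,1}
  n8('bbab'): parent n7 fail=17; on 'b' 17 → fail=18;  out ∅∪{6}={6}
  n16('ecbb'): parent n15 fail=2; on 'b' 2 → fail=6;  out {5}∪∅={5}
  n9('bbaba'): parent n8 fail=18; on 'a' 18→2 → fail=17;  out ∅∪∅=∅
  n10('bbabab'): parent n9 fail=17; on 'b' 17 → fail=18;  out {2}∪{6}={2,6}

Run:
pos 0 'c': at 11
pos 1 'b': at 2 (fail-walked)
pos 2 'b': at 6
pos 3 'a': at 7
pos 4 'b': at 8  ** P6@[2:4]
pos 5 'a': at 9
pos 6 'b': at 10  ** P2@[1:6],P6@[4:6]
pos 7 'e': at 1 (fail-walked)  ** P0@[7:7]
pos 8 'd': at 13  ** P4@[7:8]
pos 9 'b': at 2 (fail-walked)
pos 10 'd': at 3
pos 11 'c': at 4
pos 12 'e': at 5  ** P0@[12:12],P1@[9:12]
pos 13 'c': at 14 (fail-walked)
pos 14 'b': at 15
pos 15 'b': at 16  ** P5@[12:15]
pos 16 'b': at 6 (fail-walked)
pos 17 'b': at 6 (fail-walked)
pos 18 'c': at 11 (fail-walked)
pos 19 'b': at 2 (fail-walked)
pos 20 'e': at 1 (fail-walked)  ** P0@[20:20]
pos 21 'e': at 1 (fail-walked)  ** P0@[21:21]
pos 22 'e': at 1 (fail-walked)  ** P0@[22:22]
pos 23 'd': at 13  ** P4@[22:23]
pos 24 'e': at 1 (fail-walked)  ** P0@[24:24]
pos 25 'b': at 2 (fail-walked)
pos 26 'd': at 3
pos 27 'c': at 4
pos 28 'e': at 5  ** P0@[28:28],P1@[25:28]
pos 29 'c': at 14 (fail-walked)
pos 30 'b': at 15
pos 31 'd': at 3 (fail-walked)
pos 32 'c': at 4
pos 33 'e': at 5  ** P0@[33:33],P1@[30:33]
pos 34 'b': at 2 (fail-walked)
pos 35 'c': at 11 (fail-walked)
pos 36 'b': at 2 (fail-walked)
pos 37 'd': at 3
pos 38 'c': at 4
pos 39 'e': at 5  ** P0@[39:39],P1@[36:39]
pos 40 'b': at 2 (fail-walked)
pos 41 'a': at 17
pos 42 'b': at 18  ** P6@[40:42]
pos 43 'd': at 3 (fail-walked)
pos 44 'b': at 2 (fail-walked)
pos 45 'b': at 6
pos 46 'a': at 7
pos 47 'b': at 8  ** P6@[45:47]
pos 48 'a': at 9
pos 49 'b': at 10  ** P2@[44:49],P6@[47:49]
pos 50 'b': at 6 (fail-walked)
pos 51 'a': at 7
pos 52 'b': at 8  ** P6@[50:52]
pos 53 'e': at 1 (fail-walked)  ** P0@[53:53]
pos 54 'b': at 2 (fail-walked)
pos 55 'c': at 11 (fail-walked)
pos 56 'd': at 12  ** P3@[55:56]
pos 57 'a': at 0 (fail-walked)
pos 58 'e': at 1  ** P0@[58:58]
pos 59 'd': at 13  ** P4@[58:59]
pos 60 'e': at 1 (fail-walked)  ** P0@[60:60]

Result: [[4,6],[6,2],[6,6],[7,0],[8,4],[12,0],[12,1],[15,5],[20,0],[21,0],[22,0],[23,4],[24,0],[28,0],[28,1],[33,0],[33,1],[39,0],[39,1],[42,6],[47,6],[49,2],[49,6],[52,6],[53,0],[56,3],[58,0],[59,4],[60,0]]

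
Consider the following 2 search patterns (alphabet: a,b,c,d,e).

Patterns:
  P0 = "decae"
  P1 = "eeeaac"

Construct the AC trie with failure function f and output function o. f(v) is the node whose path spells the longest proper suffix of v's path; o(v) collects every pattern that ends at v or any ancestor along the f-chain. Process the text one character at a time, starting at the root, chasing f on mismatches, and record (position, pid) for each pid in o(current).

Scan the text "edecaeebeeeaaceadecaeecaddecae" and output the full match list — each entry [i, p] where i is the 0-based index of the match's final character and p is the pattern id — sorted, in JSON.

Construct AC machine:
Trie (insert patterns):
  n0 'ε': d→1 e→6
  n1 'd': e→2
  n2 'de': c→3
  n3 'dec': a→4
  n4 'deca': e→5
  n5 'decae': ·  ←P0
  n6 'e': e→7
  n7 'ee': e→8
  n8 'eee': a→9
  n9 'eeea': a→10
  n10 'eeeaa': c→11
  n11 'eeeaac': ·  ←P1

BFS fail/out derivation:
  fail(1) 'd': from fail(0)=0 chase 'd': 0 ⇒ 0;  out=∅∪out(0)=∅
  fail(6) 'e': from fail(0)=0 chase 'e': 0 ⇒ 0;  out=∅∪out(0)=∅
  fail(2) 'de': from fail(1)=0 chase 'e': 0 ⇒ 6;  out=∅∪out(6)=∅
  fail(7) 'ee': from fail(6)=0 chase 'e': 0 ⇒ 6;  out=∅∪out(6)=∅
  fail(3) 'dec': from fail(2)=6 chase 'c': 6→0 ⇒ 0;  out=∅∪out(0)=∅
  fail(8) 'eee': from fail(7)=6 chase 'e': 6 ⇒ 7;  out=∅∪out(7)=∅
  fail(4) 'deca': from fail(3)=0 chase 'a': 0 ⇒ 0;  out=∅∪out(0)=∅
  fail(9) 'eeea': from fail(8)=7 chase 'a': 7→6→0 ⇒ 0;  out=∅∪out(0)=∅
  fail(5) 'decae': from fail(4)=0 chase 'e': 0 ⇒ 6;  out={0}∪out(6)={0}
  fail(10) 'eeeaa': from fail(9)=0 chase 'a': 0 ⇒ 0;  out=∅∪out(0)=∅
  fail(11) 'eeeaac': from fail(10)=0 chase 'c': 0 ⇒ 0;  out={1}∪out(0)={1}

Text stream:
pos 0 'e': at 6
pos 1 'd': at 1 (fail-walked)
pos 2 'e': at 2
pos 3 'c': at 3
pos 4 'a': at 4
pos 5 'e': at 5  → match P0@[1:5]
pos 6 'e': at 7 (fail-walked)
pos 7 'b': at 0 (fail-walked)
pos 8 'e': at 6
pos 9 'e': at 7
pos 10 'e': at 8
pos 11 'a': at 9
pos 12 'a': at 10
pos 13 'c': at 11  → match P1@[8:13]
pos 14 'e': at 6 (fail-walked)
pos 15 'a': at 0 (fail-walked)
pos 16 'd': at 1
pos 17 'e': at 2
pos 18 'c': at 3
pos 19 'a': at 4
pos 20 'e': at 5  → match P0@[16:20]
pos 21 'e': at 7 (fail-walked)
pos 22 'c': at 0 (fail-walked)
pos 23 'a': at 0
pos 24 'd': at 1
pos 25 'd': at 1 (fail-walked)
pos 26 'e': at 2
pos 27 'c': at 3
pos 28 'a': at 4
pos 29 'e': at 5  → match P0@[25:29]

All matches (sorted): [[5,0],[13,1],[20,0],[29,0]]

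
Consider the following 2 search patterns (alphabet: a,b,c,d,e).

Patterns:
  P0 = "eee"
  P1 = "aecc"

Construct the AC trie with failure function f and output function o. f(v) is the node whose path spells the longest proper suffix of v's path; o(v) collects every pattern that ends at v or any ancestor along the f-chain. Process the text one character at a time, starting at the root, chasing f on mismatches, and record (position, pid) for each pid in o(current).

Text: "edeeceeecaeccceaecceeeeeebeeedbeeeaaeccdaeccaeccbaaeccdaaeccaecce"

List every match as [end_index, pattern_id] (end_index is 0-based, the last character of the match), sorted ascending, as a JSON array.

Build:
Trie (insert patterns):
  n0 'ε': a→4 e→1
  n1 'e': e→2
  n2 'ee': e→3
  n3 'eee': ·  ←P0
  n4 'a': e→5
  n5 'ae': c→6
  n6 'aec': c→7
  n7 'aecc': ·  ←P1

Failure links (BFS by depth):
  fail(1) 'e': from fail(0)=0 chase 'e': 0 ⇒ 0;  out=∅∪out(0)=∅
  fail(4) 'a': from fail(0)=0 chase 'a': 0 ⇒ 0;  out=∅∪out(0)=∅
  fail(2) 'ee': from fail(1)=0 chase 'e': 0 ⇒ 1;  out=∅∪out(1)=∅
  fail(5) 'ae': from fail(4)=0 chase 'e': 0 ⇒ 1;  out=∅∪out(1)=∅
  fail(3) 'eee': from fail(2)=1 chase 'e': 1 ⇒ 2;  out={0}∪out(2)={0}
  fail(6) 'aec': from fail(5)=1 chase 'c': 1→0 ⇒ 0;  out=∅∪out(0)=∅
  fail(7) 'aecc': from fail(6)=0 chase 'c': 0 ⇒ 0;  out={1}∪out(0)={1}

Scan:
i=0 'e': node 0→1
i=1 'd': node 1→0 (fail-walked)
i=2 'e': node 0→1
i=3 'e': node 1→2
i=4 'c': node 2→0 (fail-walked)
i=5 'e': node 0→1
i=6 'e': node 1→2
i=7 'e': node 2→3  emit P0@[5:7]
i=8 'c': node 3→0 (fail-walked)
i=9 'a': node 0→4
i=10 'e': node 4→5
i=11 'c': node 5→6
i=12 'c': node 6→7  emit P1@[9:12]
i=13 'c': node 7→0 (fail-walked)
i=14 'e': node 0→1
i=15 'a': node 1→4 (fail-walked)
i=16 'e': node 4→5
i=17 'c': node 5→6
i=18 'c': node 6→7  emit P1@[15:18]
i=19 'e': node 7→1 (fail-walked)
i=20 'e': node 1→2
i=21 'e': node 2→3  emit P0@[19:21]
i=22 'e': node 3→3 (fail-walked)  emit P0@[20:22]
i=23 'e': node 3→3 (fail-walked)  emit P0@[21:23]
i=24 'e': node 3→3 (fail-walked)  emit P0@[22:24]
i=25 'b': node 3→0 (fail-walked)
i=26 'e': node 0→1
i=27 'e': node 1→2
i=28 'e': node 2→3  emit P0@[26:28]
i=29 'd': node 3→0 (fail-walked)
i=30 'b': node 0→0
i=31 'e': node 0→1
i=32 'e': node 1→2
i=33 'e': node 2→3  emit P0@[31:33]
i=34 'a': node 3→4 (fail-walked)
i=35 'a': node 4→4 (fail-walked)
i=36 'e': node 4→5
i=37 'c': node 5→6
i=38 'c': node 6→7  emit P1@[35:38]
i=39 'd': node 7→0 (fail-walked)
i=40 'a': node 0→4
i=41 'e': node 4→5
i=42 'c': node 5→6
i=43 'c': node 6→7  emit P1@[40:43]
i=44 'a': node 7→4 (fail-walked)
i=45 'e': node 4→5
i=46 'c': node 5→6
i=47 'c': node 6→7  emit P1@[44:47]
i=48 'b': node 7→0 (fail-walked)
i=49 'a': node 0→4
i=50 'a': node 4→4 (fail-walked)
i=51 'e': node 4→5
i=52 'c': node 5→6
i=53 'c': node 6→7  emit P1@[50:53]
i=54 'd': node 7→0 (fail-walked)
i=55 'a': node 0→4
i=56 'a': node 4→4 (fail-walked)
i=57 'e': node 4→5
i=58 'c': node 5→6
i=59 'c': node 6→7  emit P1@[56:59]
i=60 'a': node 7→4 (fail-walked)
i=61 'e': node 4→5
i=62 'c': node 5→6
i=63 'c': node 6→7  emit P1@[60:63]
i=64 'e': node 7→1 (fail-walked)

Result: [[7,0],[12,1],[18,1],[21,0],[22,0],[23,0],[24,0],[28,0],[33,0],[38,1],[43,1],[47,1],[53,1],[59,1],[63,1]]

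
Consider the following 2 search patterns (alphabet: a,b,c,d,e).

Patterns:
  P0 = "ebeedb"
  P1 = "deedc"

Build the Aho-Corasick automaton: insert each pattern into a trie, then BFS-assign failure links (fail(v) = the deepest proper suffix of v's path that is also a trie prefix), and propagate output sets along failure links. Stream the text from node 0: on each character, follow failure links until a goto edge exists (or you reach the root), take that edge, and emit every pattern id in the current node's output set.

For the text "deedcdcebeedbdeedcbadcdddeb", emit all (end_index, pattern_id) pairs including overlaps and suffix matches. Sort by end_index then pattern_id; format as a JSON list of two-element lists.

Build automaton:
Trie (insert patterns):
  n0 'ε': d→7 e→1
  n1 'e': b→2
  n2 'eb': e→3
  n3 'ebe': e→4
  n4 'ebee': d→5
  n5 'ebeed': b→6
  n6 'ebeedb': ·  [P0 ends]
  n7 'd': e→8
  n8 'de': e→9
  n9 'dee': d→10
  n10 'deed': c→11
  n11 'deedc': ·  [P1 ends]

Failure links (BFS by depth):
  n1('e'): parent n0 fail=0; on 'e' 0 → fail=0;  out ∅∪∅=∅
  n7('d'): parent n0 fail=0; on 'd' 0 → fail=0;  out ∅∪∅=∅
  n2('eb'): parent n1 fail=0; on 'b' 0 → fail=0;  out ∅∪∅=∅
  n8('de'): parent n7 fail=0; on 'e' 0 → fail=1;  out ∅∪∅=∅
  n3('ebe'): parent n2 fail=0; on 'e' 0 → fail=1;  out ∅∪∅=∅
  n9('dee'): parent n8 fail=1; on 'e' 1→0 → fail=1;  out ∅∪∅=∅
  n4('ebee'): parent n3 fail=1; on 'e' 1→0 → fail=1;  out ∅∪∅=∅
  n10('deed'): parent n9 fail=1; on 'd' 1→0 → fail=7;  out ∅∪∅=∅
  n5('ebeed'): parent n4 fail=1; on 'd' 1→0 → fail=7;  out ∅∪∅=∅
  n11('deedc'): parent n10 fail=7; on 'c' 7→0 → fail=0;  out {1}∪∅={1}
  n6('ebeedb'): parent n5 fail=7; on 'b' 7→0 → fail=0;  out {0}∪∅={0}

Text stream:
i=0 'd': node 0→7
i=1 'e': node 7→8
i=2 'e': node 8→9
i=3 'd': node 9→10
i=4 'c': node 10→11  → match P1@[0:4]
i=5 'd': node 11→7 (fail-walked)
i=6 'c': node 7→0 (fail-walked)
i=7 'e': node 0→1
i=8 'b': node 1→2
i=9 'e': node 2→3
i=10 'e': node 3→4
i=11 'd': node 4→5
i=12 'b': node 5→6  → match P0@[7:12]
i=13 'd': node 6→7 (fail-walked)
i=14 'e': node 7→8
i=15 'e': node 8→9
i=16 'd': node 9→10
i=17 'c': node 10→11  → match P1@[13:17]
i=18 'b': node 11→0 (fail-walked)
i=19 'a': node 0→0
i=20 'd': node 0→7
i=21 'c': node 7→0 (fail-walked)
i=22 'd': node 0→7
i=23 'd': node 7→7 (fail-walked)
i=24 'd': node 7→7 (fail-walked)
i=25 'e': node 7→8
i=26 'b': node 8→2 (fail-walked)

All matches (sorted): [[4,1],[12,0],[17,1]]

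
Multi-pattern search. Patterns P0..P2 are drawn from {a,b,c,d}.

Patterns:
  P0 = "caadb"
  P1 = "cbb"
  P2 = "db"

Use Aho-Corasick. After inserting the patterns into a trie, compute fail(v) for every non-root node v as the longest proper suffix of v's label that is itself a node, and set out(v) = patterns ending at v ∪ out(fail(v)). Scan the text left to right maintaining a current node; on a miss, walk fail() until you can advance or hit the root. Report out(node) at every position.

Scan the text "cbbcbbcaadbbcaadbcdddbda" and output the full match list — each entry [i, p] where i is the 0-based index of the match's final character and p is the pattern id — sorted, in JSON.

Build:
Trie nodes:
  0='ε' goto c→1 d→8
  1='c' goto a→2 b→6
  2='ca' goto a→3
  3='caa' goto d→4
  4='caad' goto b→5
  5='caadb' goto ·  ←P0
  6='cb' goto b→7
  7='cbb' goto ·  ←P1
  8='d' goto b→9
  9='db' goto ·  ←P2

BFS fail/out derivation:
  n1('c'): parent n0 fail=0; on 'c' 0 → fail=0;  out ∅∪∅=∅
  n8('d'): parent n0 fail=0; on 'd' 0 → fail=0;  out ∅∪∅=∅
  n2('ca'): parent n1 fail=0; on 'a' 0 → fail=0;  out ∅∪∅=∅
  n6('cb'): parent n1 fail=0; on 'b' 0 → fail=0;  out ∅∪∅=∅
  n9('db'): parent n8 fail=0; on 'b' 0 → fail=0;  out {2}∪∅={2}
  n3('caa'): parent n2 fail=0; on 'a' 0 → fail=0;  out ∅∪∅=∅
  n7('cbb'): parent n6 fail=0; on 'b' 0 → fail=0;  out {1}∪∅={1}
  n4('caad'): parent n3 fail=0; on 'd' 0 → fail=8;  out ∅∪∅=∅
  n5('caadb'): parent n4 fail=8; on 'b' 8 → fail=9;  out {0}∪{2}={0,2}

Run:
i=0 'c': node 0→1
i=1 'b': node 1→6
i=2 'b': node 6→7  → match P1@[0:2]
i=3 'c': node 7→1 (via fail)
i=4 'b': node 1→6
i=5 'b': node 6→7  → match P1@[3:5]
i=6 'c': node 7→1 (via fail)
i=7 'a': node 1→2
i=8 'a': node 2→3
i=9 'd': node 3→4
i=10 'b': node 4→5  → match P0@[6:10],P2@[9:10]
i=11 'b': node 5→0 (via fail)
i=12 'c': node 0→1
i=13 'a': node 1→2
i=14 'a': node 2→3
i=15 'd': node 3→4
i=16 'b': node 4→5  → match P0@[12:16],P2@[15:16]
i=17 'c': node 5→1 (via fail)
i=18 'd': node 1→8 (via fail)
i=19 'd': node 8→8 (via fail)
i=20 'd': node 8→8 (via fail)
i=21 'b': node 8→9  → match P2@[20:21]
i=22 'd': node 9→8 (via fail)
i=23 'a': node 8→0 (via fail)

All matches (sorted): [[2,1],[5,1],[10,0],[10,2],[16,0],[16,2],[21,2]]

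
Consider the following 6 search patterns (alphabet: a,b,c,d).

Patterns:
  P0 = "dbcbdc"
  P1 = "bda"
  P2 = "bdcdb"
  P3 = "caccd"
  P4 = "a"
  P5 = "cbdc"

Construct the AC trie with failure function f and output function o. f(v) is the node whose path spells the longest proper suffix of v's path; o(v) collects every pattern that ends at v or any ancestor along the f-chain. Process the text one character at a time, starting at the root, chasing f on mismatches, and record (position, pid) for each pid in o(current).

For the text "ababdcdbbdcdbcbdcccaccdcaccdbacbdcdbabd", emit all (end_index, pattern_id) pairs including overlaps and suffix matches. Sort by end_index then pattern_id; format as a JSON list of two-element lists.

Build automaton:
Trie (insert patterns):
  n0 'ε': a→18 b→7 c→13 d→1
  n1 'd': b→2
  n2 'db': c→3
  n3 'dbc': b→4
  n4 'dbcb': d→5
  n5 'dbcbd': c→6
  n6 'dbcbdc': ·  [P0 ends]
  n7 'b': d→8
  n8 'bd': a→9 c→10
  n9 'bda': ·  [P1 ends]
  n10 'bdc': d→11
  n11 'bdcd': b→12
  n12 'bdcdb': ·  [P2 ends]
  n13 'c': a→14 b→19
  n14 'ca': c→15
  n15 'cac': c→16
  n16 'cacc': d→17
  n17 'caccd': ·  [P3 ends]
  n18 'a': ·  [P4 ends]
  n19 'cb': d→20
  n20 'cbd': c→21
  n21 'cbdc': ·  [P5 ends]

BFS fail/out derivation:
  n1('d'): parent n0 fail=0; on 'd' 0 → fail=0;  out ∅∪∅=∅
  n7('b'): parent n0 fail=0; on 'b' 0 → fail=0;  out ∅∪∅=∅
  n13('c'): parent n0 fail=0; on 'c' 0 → fail=0;  out ∅∪∅=∅
  n18('a'): parent n0 fail=0; on 'a' 0 → fail=0;  out {4}∪∅={4}
  n2('db'): parent n1 fail=0; on 'b' 0 → fail=7;  out ∅∪∅=∅
  n8('bd'): parent n7 fail=0; on 'd' 0 → fail=1;  out ∅∪∅=∅
  n14('ca'): parent n13 fail=0; on 'a' 0 → fail=18;  out ∅∪{4}={4}
  n19('cb'): parent n13 fail=0; on 'b' 0 → fail=7;  out ∅∪∅=∅
  n3('dbc'): parent n2 fail=7; on 'c' 7→0 → fail=13;  out ∅∪∅=∅
  n9('bda'): parent n8 fail=1; on 'a' 1→0 → fail=18;  out {1}∪{4}={1,4}
  n10('bdc'): parent n8 fail=1; on 'c' 1→0 → fail=13;  out ∅∪∅=∅
  n15('cac'): parent n14 fail=18; on 'c' 18→0 → fail=13;  out ∅∪∅=∅
  n20('cbd'): parent n19 fail=7; on 'd' 7 → fail=8;  out ∅∪∅=∅
  n4('dbcb'): parent n3 fail=13; on 'b' 13 → fail=19;  out ∅∪∅=∅
  n11('bdcd'): parent n10 fail=13; on 'd' 13→0 → fail=1;  out ∅∪∅=∅
  n16('cacc'): parent n15 fail=13; on 'c' 13→0 → fail=13;  out ∅∪∅=∅
  n21('cbdc'): parent n20 fail=8; on 'c' 8 → fail=10;  out {5}∪∅={5}
  n5('dbcbd'): parent n4 fail=19; on 'd' 19 → fail=20;  out ∅∪∅=∅
  n12('bdcdb'): parent n11 fail=1; on 'b' 1 → fail=2;  out {2}∪∅={2}
  n17('caccd'): parent n16 fail=13; on 'd' 13→0 → fail=1;  out {3}∪∅={3}
  n6('dbcbdc'): parent n5 fail=20; on 'c' 20 → fail=21;  out {0}∪{5}={0,5}

Run:
i=0 'a': node 0→18  → match P4@[0:0]
i=1 'b': node 18→7 (fail-walked)
i=2 'a': node 7→18 (fail-walked)  → match P4@[2:2]
i=3 'b': node 18→7 (fail-walked)
i=4 'd': node 7→8
i=5 'c': node 8→10
i=6 'd': node 10→11
i=7 'b': node 11→12  → match P2@[3:7]
i=8 'b': node 12→7 (fail-walked)
i=9 'd': node 7→8
i=10 'c': node 8→10
i=11 'd': node 10→11
i=12 'b': node 11→12  → match P2@[8:12]
i=13 'c': node 12→3 (fail-walked)
i=14 'b': node 3→4
i=15 'd': node 4→5
i=16 'c': node 5→6  → match P0@[11:16],P5@[13:16]
i=17 'c': node 6→13 (fail-walked)
i=18 'c': node 13→13 (fail-walked)
i=19 'a': node 13→14  → match P4@[19:19]
i=20 'c': node 14→15
i=21 'c': node 15→16
i=22 'd': node 16→17  → match P3@[18:22]
i=23 'c': node 17→13 (fail-walked)
i=24 'a': node 13→14  → match P4@[24:24]
i=25 'c': node 14→15
i=26 'c': node 15→16
i=27 'd': node 16→17  → match P3@[23:27]
i=28 'b': node 17→2 (fail-walked)
i=29 'a': node 2→18 (fail-walked)  → match P4@[29:29]
i=30 'c': node 18→13 (fail-walked)
i=31 'b': node 13→19
i=32 'd': node 19→20
i=33 'c': node 20→21  → match P5@[30:33]
i=34 'd': node 21→11 (fail-walked)
i=35 'b': node 11→12  → match P2@[31:35]
i=36 'a': node 12→18 (fail-walked)  → match P4@[36:36]
i=37 'b': node 18→7 (fail-walked)
i=38 'd': node 7→8

All matches (sorted): [[0,4],[2,4],[7,2],[12,2],[16,0],[16,5],[19,4],[22,3],[24,4],[27,3],[29,4],[33,5],[35,2],[36,4]]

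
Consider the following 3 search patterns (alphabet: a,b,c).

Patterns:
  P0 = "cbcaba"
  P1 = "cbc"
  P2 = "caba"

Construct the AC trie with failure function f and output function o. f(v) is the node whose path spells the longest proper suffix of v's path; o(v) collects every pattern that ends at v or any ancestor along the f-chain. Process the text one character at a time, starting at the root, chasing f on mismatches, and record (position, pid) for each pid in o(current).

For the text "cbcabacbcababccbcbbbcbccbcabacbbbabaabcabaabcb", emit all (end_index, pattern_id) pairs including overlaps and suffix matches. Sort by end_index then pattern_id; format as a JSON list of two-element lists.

Construct AC machine:
Trie (insert patterns):
  0='ε' goto c→1
  1='c' goto a→7 b→2
  2='cb' goto c→3
  3='cbc' goto a→4  [P1 ends]
  4='cbca' goto b→5
  5='cbcab' goto a→6
  6='cbcaba' goto ·  [P0 ends]
  7='ca' goto b→8
  8='cab' goto a→9
  9='caba' goto ·  [P2 ends]

BFS fail/out derivation:
  n1('c'): parent n0 fail=0; on 'c' 0 → fail=0;  out ∅∪∅=∅
  n2('cb'): parent n1 fail=0; on 'b' 0 → fail=0;  out ∅∪∅=∅
  n7('ca'): parent n1 fail=0; on 'a' 0 → fail=0;  out ∅∪∅=∅
  n3('cbc'): parent n2 fail=0; on 'c' 0 → fail=1;  out {1}∪∅={1}
  n8('cab'): parent n7 fail=0; on 'b' 0 → fail=0;  out ∅∪∅=∅
  n4('cbca'): parent n3 fail=1; on 'a' 1 → fail=7;  out ∅∪∅=∅
  n9('caba'): parent n8 fail=0; on 'a' 0 → fail=0;  out {2}∪∅={2}
  n5('cbcab'): parent n4 fail=7; on 'b' 7 → fail=8;  out ∅∪∅=∅
  n6('cbcaba'): parent n5 fail=8; on 'a' 8 → fail=9;  out {0}∪{2}={0,2}

Run:
[0] read 'c'  n0⇒n1
[1] read 'b'  n1⇒n2
[2] read 'c'  n2⇒n3  → match P1@[0:2]
[3] read 'a'  n3⇒n4
[4] read 'b'  n4⇒n5
[5] read 'a'  n5⇒n6  → match P0@[0:5],P2@[2:5]
[6] read 'c'  n6⇒n1 ·f
[7] read 'b'  n1⇒n2
[8] read 'c'  n2⇒n3  → match P1@[6:8]
[9] read 'a'  n3⇒n4
[10] read 'b'  n4⇒n5
[11] read 'a'  n5⇒n6  → match P0@[6:11],P2@[8:11]
[12] read 'b'  n6⇒n0 ·f
[13] read 'c'  n0⇒n1
[14] read 'c'  n1⇒n1 ·f
[15] read 'b'  n1⇒n2
[16] read 'c'  n2⇒n3  → match P1@[14:16]
[17] read 'b'  n3⇒n2 ·f
[18] read 'b'  n2⇒n0 ·f
[19] read 'b'  n0⇒n0
[20] read 'c'  n0⇒n1
[21] read 'b'  n1⇒n2
[22] read 'c'  n2⇒n3  → match P1@[20:22]
[23] read 'c'  n3⇒n1 ·f
[24] read 'b'  n1⇒n2
[25] read 'c'  n2⇒n3  → match P1@[23:25]
[26] read 'a'  n3⇒n4
[27] read 'b'  n4⇒n5
[28] read 'a'  n5⇒n6  → match P0@[23:28],P2@[25:28]
[29] read 'c'  n6⇒n1 ·f
[30] read 'b'  n1⇒n2
[31] read 'b'  n2⇒n0 ·f
[32] read 'b'  n0⇒n0
[33] read 'a'  n0⇒n0
[34] read 'b'  n0⇒n0
[35] read 'a'  n0⇒n0
[36] read 'a'  n0⇒n0
[37] read 'b'  n0⇒n0
[38] read 'c'  n0⇒n1
[39] read 'a'  n1⇒n7
[40] read 'b'  n7⇒n8
[41] read 'a'  n8⇒n9  → match P2@[38:41]
[42] read 'a'  n9⇒n0 ·f
[43] read 'b'  n0⇒n0
[44] read 'c'  n0⇒n1
[45] read 'b'  n1⇒n2

Result: [[2,1],[5,0],[5,2],[8,1],[11,0],[11,2],[16,1],[22,1],[25,1],[28,0],[28,2],[41,2]]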